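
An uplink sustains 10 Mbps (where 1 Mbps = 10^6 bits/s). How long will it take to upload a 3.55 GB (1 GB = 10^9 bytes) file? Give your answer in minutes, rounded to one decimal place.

3.55 GB = 3,550,000,000 bytes = 28,400,000,000 bits
10 Mbps = 10,000,000 bits/s
time = 28,400,000,000 / 10,000,000 = 2,840.00 s
2,840.00 s / 60 = 47.3 minutes

47.3 minutes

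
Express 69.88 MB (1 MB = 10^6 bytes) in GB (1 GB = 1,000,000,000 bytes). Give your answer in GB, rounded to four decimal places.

69.88 MB = 69.88 × 10^6 bytes = 69,880,000 bytes
1 GB = 10^9 bytes = 1,000,000,000 bytes
69,880,000 / 1,000,000,000 = 0.0699 GB

0.0699 GB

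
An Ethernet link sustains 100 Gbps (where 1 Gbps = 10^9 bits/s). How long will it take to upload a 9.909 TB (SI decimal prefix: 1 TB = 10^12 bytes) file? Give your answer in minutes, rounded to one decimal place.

9.909 TB = 9,909,000,000,000 bytes = 79,272,000,000,000 bits
100 Gbps = 100,000,000,000 bits/s
time = 79,272,000,000,000 / 100,000,000,000 = 792.72 s
792.72 s / 60 = 13.2 minutes

13.2 minutes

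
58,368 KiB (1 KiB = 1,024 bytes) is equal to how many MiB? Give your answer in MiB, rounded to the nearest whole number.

57 MiB

58,368 KiB × 1,024 bytes/KiB = 59,768,832 bytes
1 MiB = 1,048,576 bytes
59,768,832 / 1,048,576 = 57 MiB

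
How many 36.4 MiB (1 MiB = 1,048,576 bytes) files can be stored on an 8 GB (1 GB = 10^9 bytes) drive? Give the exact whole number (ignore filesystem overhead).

209

Capacity: 8 GB = 8,000,000,000 bytes
Per item: 36.4 MiB = 38,168,166.4 bytes
⌊8,000,000,000 / 38,168,166.4⌋ = 209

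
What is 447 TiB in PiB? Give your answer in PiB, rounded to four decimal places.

447 TiB × 1,099,511,627,776 bytes/TiB = 491,481,697,615,872 bytes
1 PiB = 2^50 bytes = 1,125,899,906,842,624 bytes
491,481,697,615,872 / 1,125,899,906,842,624 = 0.4365 PiB

0.4365 PiB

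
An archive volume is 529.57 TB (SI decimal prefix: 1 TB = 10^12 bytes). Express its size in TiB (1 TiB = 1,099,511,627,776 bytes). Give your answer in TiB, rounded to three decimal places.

481.641 TiB

529.57 TB × 1,000,000,000,000 bytes/TB = 529,570,000,000,000 bytes
1 TiB = 2^40 bytes = 1,099,511,627,776 bytes
529,570,000,000,000 / 1,099,511,627,776 = 481.641 TiB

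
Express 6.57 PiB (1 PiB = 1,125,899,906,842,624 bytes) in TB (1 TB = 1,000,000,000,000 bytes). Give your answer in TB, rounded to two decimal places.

6.57 PiB × 1,125,899,906,842,624 bytes/PiB = 7,397,162,387,956,039.68 bytes
1 TB = 10^12 bytes = 1,000,000,000,000 bytes
7,397,162,387,956,039.68 / 1,000,000,000,000 = 7,397.16 TB

7,397.16 TB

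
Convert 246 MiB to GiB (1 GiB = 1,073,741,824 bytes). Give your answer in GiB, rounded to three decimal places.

246 MiB × 1,048,576 bytes/MiB = 257,949,696 bytes
1 GiB = 1,073,741,824 bytes
257,949,696 / 1,073,741,824 = 0.240 GiB

0.240 GiB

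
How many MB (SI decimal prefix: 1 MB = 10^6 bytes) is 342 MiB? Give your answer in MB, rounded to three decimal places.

342 MiB = 342 × 2^20 bytes = 358,612,992 bytes
1 MB = 1,000,000 bytes
358,612,992 / 1,000,000 = 358.613 MB

358.613 MB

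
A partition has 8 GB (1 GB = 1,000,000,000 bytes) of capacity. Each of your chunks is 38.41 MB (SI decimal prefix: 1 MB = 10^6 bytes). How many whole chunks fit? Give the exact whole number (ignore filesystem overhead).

Capacity: 8 GB = 8,000,000,000 bytes
Per item: 38.41 MB = 38,410,000 bytes
⌊8,000,000,000 / 38,410,000⌋ = 208

208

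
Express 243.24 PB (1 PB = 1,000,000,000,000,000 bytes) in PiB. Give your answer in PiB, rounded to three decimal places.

216.041 PiB

243.24 PB × 1,000,000,000,000,000 bytes/PB = 243,240,000,000,000,000 bytes
1 PiB = 2^50 bytes = 1,125,899,906,842,624 bytes
243,240,000,000,000,000 / 1,125,899,906,842,624 = 216.041 PiB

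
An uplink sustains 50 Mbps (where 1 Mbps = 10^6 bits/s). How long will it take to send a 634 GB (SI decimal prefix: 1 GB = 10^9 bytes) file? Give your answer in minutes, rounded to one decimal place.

634 GB = 634,000,000,000 bytes = 5,072,000,000,000 bits
50 Mbps = 50,000,000 bits/s
time = 5,072,000,000,000 / 50,000,000 = 101,440.00 s
101,440.00 s / 60 = 1,690.7 minutes

1,690.7 minutes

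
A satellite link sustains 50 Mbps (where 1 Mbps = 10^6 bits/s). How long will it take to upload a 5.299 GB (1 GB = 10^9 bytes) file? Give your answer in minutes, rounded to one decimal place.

5.299 GB = 5,299,000,000 bytes = 42,392,000,000 bits
50 Mbps = 50,000,000 bits/s
time = 42,392,000,000 / 50,000,000 = 847.84 s
847.84 s / 60 = 14.1 minutes

14.1 minutes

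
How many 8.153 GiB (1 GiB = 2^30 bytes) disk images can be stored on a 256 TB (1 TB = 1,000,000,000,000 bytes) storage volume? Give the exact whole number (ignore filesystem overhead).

Capacity: 256 TB = 256,000,000,000,000 bytes
Per item: 8.153 GiB = 8,754,217,091.072 bytes
⌊256,000,000,000,000 / 8,754,217,091.072⌋ = 29,243

29,243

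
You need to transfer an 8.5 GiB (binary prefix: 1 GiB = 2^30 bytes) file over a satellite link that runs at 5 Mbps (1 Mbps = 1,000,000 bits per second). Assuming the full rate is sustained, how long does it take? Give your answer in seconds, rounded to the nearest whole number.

14,603 seconds

8.5 GiB = 9,126,805,504 bytes = 73,014,444,032 bits
5 Mbps = 5,000,000 bits/s
time = 73,014,444,032 / 5,000,000 = 14,603 s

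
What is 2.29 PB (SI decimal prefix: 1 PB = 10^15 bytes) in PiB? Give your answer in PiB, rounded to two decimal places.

2.03 PiB

2.29 PB = 2.29 × 10^15 bytes = 2,290,000,000,000,000 bytes
1 PiB = 1,125,899,906,842,624 bytes
2,290,000,000,000,000 / 1,125,899,906,842,624 = 2.03 PiB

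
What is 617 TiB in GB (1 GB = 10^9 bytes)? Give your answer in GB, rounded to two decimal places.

678,398.67 GB

617 TiB = 617 × 2^40 bytes = 678,398,674,337,792 bytes
1 GB = 1,000,000,000 bytes
678,398,674,337,792 / 1,000,000,000 = 678,398.67 GB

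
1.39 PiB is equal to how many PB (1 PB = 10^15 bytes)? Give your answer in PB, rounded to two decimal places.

1.39 PiB = 1.39 × 2^50 bytes = 1,565,000,870,511,247.36 bytes
1 PB = 1,000,000,000,000,000 bytes
1,565,000,870,511,247.36 / 1,000,000,000,000,000 = 1.57 PB

1.57 PB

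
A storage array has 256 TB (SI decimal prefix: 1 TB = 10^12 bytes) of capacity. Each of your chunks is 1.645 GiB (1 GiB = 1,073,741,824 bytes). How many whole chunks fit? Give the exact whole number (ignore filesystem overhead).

Capacity: 256 TB = 256,000,000,000,000 bytes
Per item: 1.645 GiB = 1,766,305,300.48 bytes
⌊256,000,000,000,000 / 1,766,305,300.48⌋ = 144,935

144,935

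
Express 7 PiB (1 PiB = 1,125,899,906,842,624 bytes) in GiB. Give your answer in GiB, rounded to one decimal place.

7 PiB = 7 × 2^50 bytes = 7,881,299,347,898,368 bytes
1 GiB = 1,073,741,824 bytes
7,881,299,347,898,368 / 1,073,741,824 = 7,340,032.0 GiB

7,340,032.0 GiB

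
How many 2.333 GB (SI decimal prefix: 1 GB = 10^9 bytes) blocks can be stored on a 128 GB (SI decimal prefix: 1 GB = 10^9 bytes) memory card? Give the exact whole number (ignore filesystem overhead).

54

Capacity: 128 GB = 128,000,000,000 bytes
Per item: 2.333 GB = 2,333,000,000 bytes
⌊128,000,000,000 / 2,333,000,000⌋ = 54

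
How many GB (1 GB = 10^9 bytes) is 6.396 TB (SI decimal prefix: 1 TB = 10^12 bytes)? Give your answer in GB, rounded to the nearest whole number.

6,396 GB

6.396 TB = 6.396 × 10^12 bytes = 6,396,000,000,000 bytes
1 GB = 10^9 bytes = 1,000,000,000 bytes
6,396,000,000,000 / 1,000,000,000 = 6,396 GB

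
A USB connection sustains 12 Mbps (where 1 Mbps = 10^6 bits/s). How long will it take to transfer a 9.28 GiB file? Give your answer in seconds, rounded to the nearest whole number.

6,643 seconds

9.28 GiB = 9,964,324,126.72 bytes = 79,714,593,013.76 bits
12 Mbps = 12,000,000 bits/s
time = 79,714,593,013.76 / 12,000,000 = 6,643 s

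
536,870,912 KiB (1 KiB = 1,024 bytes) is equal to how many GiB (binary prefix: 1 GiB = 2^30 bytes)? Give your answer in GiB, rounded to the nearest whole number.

512 GiB

536,870,912 KiB = 536,870,912 × 2^10 bytes = 549,755,813,888 bytes
1 GiB = 1,073,741,824 bytes
549,755,813,888 / 1,073,741,824 = 512 GiB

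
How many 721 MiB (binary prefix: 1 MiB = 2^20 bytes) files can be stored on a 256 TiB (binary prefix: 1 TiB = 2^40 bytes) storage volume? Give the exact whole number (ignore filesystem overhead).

372,309

Capacity: 256 TiB = 281,474,976,710,656 bytes
Per item: 721 MiB = 756,023,296 bytes
⌊281,474,976,710,656 / 756,023,296⌋ = 372,309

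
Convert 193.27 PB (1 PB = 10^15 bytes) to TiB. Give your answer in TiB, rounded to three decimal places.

175,778.041 TiB

193.27 PB × 1,000,000,000,000,000 bytes/PB = 193,270,000,000,000,000 bytes
1 TiB = 1,099,511,627,776 bytes
193,270,000,000,000,000 / 1,099,511,627,776 = 175,778.041 TiB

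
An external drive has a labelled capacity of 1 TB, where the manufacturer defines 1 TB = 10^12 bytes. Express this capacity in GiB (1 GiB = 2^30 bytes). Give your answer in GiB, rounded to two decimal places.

931.32 GiB

1 TB × 1,000,000,000,000 bytes/TB = 1,000,000,000,000 bytes
1 GiB = 2^30 bytes = 1,073,741,824 bytes
1,000,000,000,000 / 1,073,741,824 = 931.32 GiB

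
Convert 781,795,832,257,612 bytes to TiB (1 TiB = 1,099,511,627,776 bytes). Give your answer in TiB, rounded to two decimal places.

711.04 TiB

781,795,832,257,612 bytes given.
1 TiB = 2^40 bytes = 1,099,511,627,776 bytes
781,795,832,257,612 / 1,099,511,627,776 = 711.04 TiB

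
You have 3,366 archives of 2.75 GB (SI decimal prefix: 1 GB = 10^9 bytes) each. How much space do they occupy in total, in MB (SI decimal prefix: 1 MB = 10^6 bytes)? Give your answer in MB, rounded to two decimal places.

9,256,500.00 MB

Total = 3,366 × 2.75 GB = 9256.5 GB
= 9256.5 × 1,000,000,000 bytes = 9,256,500,000,000 bytes
1 MB = 1,000,000 bytes
9,256,500,000,000 / 1,000,000 = 9,256,500.00 MB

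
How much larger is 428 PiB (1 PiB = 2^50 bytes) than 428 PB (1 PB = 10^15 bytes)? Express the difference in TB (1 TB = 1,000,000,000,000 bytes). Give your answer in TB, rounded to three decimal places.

428 PiB = 428 × 1,125,899,906,842,624 = 481,885,160,128,643,072 bytes
428 PB = 428 × 1,000,000,000,000,000 = 428,000,000,000,000,000 bytes
difference = 53,885,160,128,643,072 bytes
53,885,160,128,643,072 / 1,000,000,000,000 = 53,885.160 TB

53,885.160 TB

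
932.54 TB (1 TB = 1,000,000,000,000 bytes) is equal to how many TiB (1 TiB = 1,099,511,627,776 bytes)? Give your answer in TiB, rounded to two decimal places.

848.14 TiB

932.54 TB = 932.54 × 10^12 bytes = 932,540,000,000,000 bytes
1 TiB = 2^40 bytes = 1,099,511,627,776 bytes
932,540,000,000,000 / 1,099,511,627,776 = 848.14 TiB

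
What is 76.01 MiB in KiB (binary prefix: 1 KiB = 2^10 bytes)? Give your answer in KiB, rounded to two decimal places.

77,834.24 KiB

76.01 MiB = 76.01 × 2^20 bytes = 79,702,261.76 bytes
1 KiB = 2^10 bytes = 1,024 bytes
79,702,261.76 / 1,024 = 77,834.24 KiB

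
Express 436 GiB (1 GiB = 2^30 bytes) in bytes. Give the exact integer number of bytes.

436 × 1,073,741,824 = 468,151,435,264 bytes

468,151,435,264 bytes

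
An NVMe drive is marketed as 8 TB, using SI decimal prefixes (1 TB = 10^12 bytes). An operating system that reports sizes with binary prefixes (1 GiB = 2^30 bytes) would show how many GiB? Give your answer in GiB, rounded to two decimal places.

7,450.58 GiB

8 TB × 1,000,000,000,000 bytes/TB = 8,000,000,000,000 bytes
1 GiB = 2^30 bytes = 1,073,741,824 bytes
8,000,000,000,000 / 1,073,741,824 = 7,450.58 GiB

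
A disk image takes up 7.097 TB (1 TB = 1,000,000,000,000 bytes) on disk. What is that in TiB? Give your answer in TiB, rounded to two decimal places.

7.097 TB = 7.097 × 10^12 bytes = 7,097,000,000,000 bytes
1 TiB = 1,099,511,627,776 bytes
7,097,000,000,000 / 1,099,511,627,776 = 6.45 TiB

6.45 TiB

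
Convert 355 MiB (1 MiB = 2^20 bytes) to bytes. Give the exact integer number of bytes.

372,244,480 bytes

355 × 1,048,576 = 372,244,480 bytes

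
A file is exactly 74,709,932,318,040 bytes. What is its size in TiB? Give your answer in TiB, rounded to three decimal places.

67.948 TiB

74,709,932,318,040 bytes given.
1 TiB = 2^40 bytes = 1,099,511,627,776 bytes
74,709,932,318,040 / 1,099,511,627,776 = 67.948 TiB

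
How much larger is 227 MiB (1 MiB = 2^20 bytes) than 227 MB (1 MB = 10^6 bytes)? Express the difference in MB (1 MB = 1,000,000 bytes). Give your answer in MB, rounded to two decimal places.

227 MiB = 227 × 1,048,576 = 238,026,752 bytes
227 MB = 227 × 1,000,000 = 227,000,000 bytes
difference = 11,026,752 bytes
11,026,752 / 1,000,000 = 11.03 MB

11.03 MB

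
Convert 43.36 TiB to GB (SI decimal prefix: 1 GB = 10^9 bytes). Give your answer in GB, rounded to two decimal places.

43.36 TiB = 43.36 × 2^40 bytes = 47,674,824,180,367.36 bytes
1 GB = 1,000,000,000 bytes
47,674,824,180,367.36 / 1,000,000,000 = 47,674.82 GB

47,674.82 GB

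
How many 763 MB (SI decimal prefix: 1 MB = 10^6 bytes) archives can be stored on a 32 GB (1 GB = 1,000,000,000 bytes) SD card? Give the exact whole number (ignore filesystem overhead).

Capacity: 32 GB = 32,000,000,000 bytes
Per item: 763 MB = 763,000,000 bytes
⌊32,000,000,000 / 763,000,000⌋ = 41

41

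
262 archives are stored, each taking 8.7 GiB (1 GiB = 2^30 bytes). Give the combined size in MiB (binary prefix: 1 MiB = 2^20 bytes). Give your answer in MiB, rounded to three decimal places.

2,334,105.600 MiB

Total = 262 × 8.7 GiB = 2279.4 GiB
= 2279.4 × 1,073,741,824 bytes = 2,447,487,113,625.6 bytes
1 MiB = 1,048,576 bytes
2,447,487,113,625.6 / 1,048,576 = 2,334,105.600 MiB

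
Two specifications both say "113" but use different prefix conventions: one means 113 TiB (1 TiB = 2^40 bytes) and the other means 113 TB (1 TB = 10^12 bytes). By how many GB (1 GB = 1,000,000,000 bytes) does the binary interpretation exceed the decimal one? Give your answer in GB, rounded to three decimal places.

11,244.814 GB

113 TiB = 113 × 1,099,511,627,776 = 124,244,813,938,688 bytes
113 TB = 113 × 1,000,000,000,000 = 113,000,000,000,000 bytes
difference = 11,244,813,938,688 bytes
11,244,813,938,688 / 1,000,000,000 = 11,244.814 GB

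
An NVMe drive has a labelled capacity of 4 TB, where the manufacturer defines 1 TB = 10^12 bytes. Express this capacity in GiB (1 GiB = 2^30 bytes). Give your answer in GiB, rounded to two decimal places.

4 TB × 1,000,000,000,000 bytes/TB = 4,000,000,000,000 bytes
1 GiB = 2^30 bytes = 1,073,741,824 bytes
4,000,000,000,000 / 1,073,741,824 = 3,725.29 GiB

3,725.29 GiB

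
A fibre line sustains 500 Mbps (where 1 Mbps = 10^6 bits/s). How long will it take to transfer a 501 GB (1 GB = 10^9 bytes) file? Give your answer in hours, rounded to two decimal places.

501 GB = 501,000,000,000 bytes = 4,008,000,000,000 bits
500 Mbps = 500,000,000 bits/s
time = 4,008,000,000,000 / 500,000,000 = 8,016.0000 s
8,016.0000 s / 3600 = 2.23 hours

2.23 hours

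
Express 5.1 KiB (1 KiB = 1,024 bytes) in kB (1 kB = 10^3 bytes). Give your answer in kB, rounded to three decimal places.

5.222 kB

5.1 KiB = 5.1 × 2^10 bytes = 5,222.4 bytes
1 kB = 1,000 bytes
5,222.4 / 1,000 = 5.222 kB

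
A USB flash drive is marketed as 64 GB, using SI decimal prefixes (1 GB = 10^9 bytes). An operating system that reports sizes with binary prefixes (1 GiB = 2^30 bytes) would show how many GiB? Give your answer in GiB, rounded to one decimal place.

64 GB = 64 × 10^9 bytes = 64,000,000,000 bytes
1 GiB = 2^30 bytes = 1,073,741,824 bytes
64,000,000,000 / 1,073,741,824 = 59.6 GiB

59.6 GiB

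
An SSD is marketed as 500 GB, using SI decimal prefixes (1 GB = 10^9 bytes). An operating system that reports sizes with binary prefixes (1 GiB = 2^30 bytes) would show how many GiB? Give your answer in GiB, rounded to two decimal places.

465.66 GiB

500 GB = 500 × 10^9 bytes = 500,000,000,000 bytes
1 GiB = 1,073,741,824 bytes
500,000,000,000 / 1,073,741,824 = 465.66 GiB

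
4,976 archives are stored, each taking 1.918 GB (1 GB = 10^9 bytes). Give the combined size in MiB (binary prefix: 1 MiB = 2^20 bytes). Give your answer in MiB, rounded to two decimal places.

9,101,837.16 MiB

Total = 4,976 × 1.918 GB = 9543.968 GB
= 9543.968 × 1,000,000,000 bytes = 9,543,968,000,000 bytes
1 MiB = 1,048,576 bytes
9,543,968,000,000 / 1,048,576 = 9,101,837.16 MiB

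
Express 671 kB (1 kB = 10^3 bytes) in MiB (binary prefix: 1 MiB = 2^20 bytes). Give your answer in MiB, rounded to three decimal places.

671 kB = 671 × 10^3 bytes = 671,000 bytes
1 MiB = 2^20 bytes = 1,048,576 bytes
671,000 / 1,048,576 = 0.640 MiB

0.640 MiB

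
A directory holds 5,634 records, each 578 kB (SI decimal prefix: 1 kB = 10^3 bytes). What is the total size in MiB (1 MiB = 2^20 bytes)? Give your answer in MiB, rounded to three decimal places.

3,105.595 MiB

Total = 5,634 × 578 kB = 3,256,452 kB
= 3,256,452 × 1,000 bytes = 3,256,452,000 bytes
1 MiB = 1,048,576 bytes
3,256,452,000 / 1,048,576 = 3,105.595 MiB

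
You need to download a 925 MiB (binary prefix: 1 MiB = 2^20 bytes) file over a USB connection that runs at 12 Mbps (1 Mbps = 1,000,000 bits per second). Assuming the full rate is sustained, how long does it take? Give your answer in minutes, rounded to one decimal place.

10.8 minutes

925 MiB = 969,932,800 bytes = 7,759,462,400 bits
12 Mbps = 12,000,000 bits/s
time = 7,759,462,400 / 12,000,000 = 646.62 s
646.62 s / 60 = 10.8 minutes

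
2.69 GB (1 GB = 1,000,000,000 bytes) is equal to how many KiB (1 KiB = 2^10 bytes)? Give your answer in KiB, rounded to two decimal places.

2,626,953.13 KiB

2.69 GB × 1,000,000,000 bytes/GB = 2,690,000,000 bytes
1 KiB = 1,024 bytes
2,690,000,000 / 1,024 = 2,626,953.13 KiB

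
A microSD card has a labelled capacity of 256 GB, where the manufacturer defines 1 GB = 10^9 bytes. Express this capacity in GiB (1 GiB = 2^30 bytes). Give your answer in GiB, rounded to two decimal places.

256 GB × 1,000,000,000 bytes/GB = 256,000,000,000 bytes
1 GiB = 1,073,741,824 bytes
256,000,000,000 / 1,073,741,824 = 238.42 GiB

238.42 GiB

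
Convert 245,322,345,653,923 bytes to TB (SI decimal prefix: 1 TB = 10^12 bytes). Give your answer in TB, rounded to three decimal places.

245,322,345,653,923 bytes given.
1 TB = 10^12 bytes = 1,000,000,000,000 bytes
245,322,345,653,923 / 1,000,000,000,000 = 245.322 TB

245.322 TB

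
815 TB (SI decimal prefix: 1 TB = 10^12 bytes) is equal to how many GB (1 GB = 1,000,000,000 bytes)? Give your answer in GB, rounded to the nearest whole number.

815,000 GB

815 TB = 815 × 10^12 bytes = 815,000,000,000,000 bytes
1 GB = 1,000,000,000 bytes
815,000,000,000,000 / 1,000,000,000 = 815,000 GB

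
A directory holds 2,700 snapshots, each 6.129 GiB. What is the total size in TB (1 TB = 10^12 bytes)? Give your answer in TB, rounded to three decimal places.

Total = 2,700 × 6.129 GiB = 16548.3 GiB
= 16548.3 × 1,073,741,824 bytes = 17,768,601,826,099.2 bytes
1 TB = 1,000,000,000,000 bytes
17,768,601,826,099.2 / 1,000,000,000,000 = 17.769 TB

17.769 TB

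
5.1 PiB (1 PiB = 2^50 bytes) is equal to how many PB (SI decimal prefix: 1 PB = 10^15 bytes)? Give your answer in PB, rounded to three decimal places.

5.742 PB

5.1 PiB = 5.1 × 2^50 bytes = 5,742,089,524,897,382.4 bytes
1 PB = 10^15 bytes = 1,000,000,000,000,000 bytes
5,742,089,524,897,382.4 / 1,000,000,000,000,000 = 5.742 PB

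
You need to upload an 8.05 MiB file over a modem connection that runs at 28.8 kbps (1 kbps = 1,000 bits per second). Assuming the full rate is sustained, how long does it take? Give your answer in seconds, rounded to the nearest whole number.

2,345 seconds

8.05 MiB = 8,441,036.8 bytes = 67,528,294.4 bits
28.8 kbps = 28,800 bits/s
time = 67,528,294.4 / 28,800 = 2,345 s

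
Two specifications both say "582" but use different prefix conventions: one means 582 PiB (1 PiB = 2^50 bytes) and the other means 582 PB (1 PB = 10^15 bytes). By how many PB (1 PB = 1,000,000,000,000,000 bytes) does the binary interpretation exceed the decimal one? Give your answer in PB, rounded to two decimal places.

73.27 PB

582 PiB = 582 × 1,125,899,906,842,624 = 655,273,745,782,407,168 bytes
582 PB = 582 × 1,000,000,000,000,000 = 582,000,000,000,000,000 bytes
difference = 73,273,745,782,407,168 bytes
73,273,745,782,407,168 / 1,000,000,000,000,000 = 73.27 PB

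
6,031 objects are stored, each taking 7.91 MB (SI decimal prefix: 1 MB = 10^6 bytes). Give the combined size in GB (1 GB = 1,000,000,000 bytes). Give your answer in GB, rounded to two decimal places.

47.71 GB

Total = 6,031 × 7.91 MB = 47705.21 MB
= 47705.21 × 1,000,000 bytes = 47,705,210,000 bytes
1 GB = 1,000,000,000 bytes
47,705,210,000 / 1,000,000,000 = 47.71 GB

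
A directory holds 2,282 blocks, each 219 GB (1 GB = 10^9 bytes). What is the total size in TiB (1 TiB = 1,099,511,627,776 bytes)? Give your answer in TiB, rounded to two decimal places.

454.53 TiB

Total = 2,282 × 219 GB = 499,758 GB
= 499,758 × 1,000,000,000 bytes = 499,758,000,000,000 bytes
1 TiB = 1,099,511,627,776 bytes
499,758,000,000,000 / 1,099,511,627,776 = 454.53 TiB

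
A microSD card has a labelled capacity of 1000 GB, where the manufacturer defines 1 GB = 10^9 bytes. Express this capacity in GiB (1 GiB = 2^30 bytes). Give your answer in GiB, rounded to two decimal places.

931.32 GiB

1000 GB × 1,000,000,000 bytes/GB = 1,000,000,000,000 bytes
1 GiB = 2^30 bytes = 1,073,741,824 bytes
1,000,000,000,000 / 1,073,741,824 = 931.32 GiB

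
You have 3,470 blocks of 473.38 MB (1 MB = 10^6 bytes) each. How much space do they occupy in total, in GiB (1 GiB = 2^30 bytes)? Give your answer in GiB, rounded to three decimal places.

1,529.817 GiB

Total = 3,470 × 473.38 MB = 1642628.6 MB
= 1642628.6 × 1,000,000 bytes = 1,642,628,600,000 bytes
1 GiB = 1,073,741,824 bytes
1,642,628,600,000 / 1,073,741,824 = 1,529.817 GiB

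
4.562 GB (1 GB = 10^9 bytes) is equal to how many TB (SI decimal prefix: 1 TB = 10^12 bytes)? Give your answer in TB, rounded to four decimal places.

0.0046 TB

4.562 GB = 4.562 × 10^9 bytes = 4,562,000,000 bytes
1 TB = 1,000,000,000,000 bytes
4,562,000,000 / 1,000,000,000,000 = 0.0046 TB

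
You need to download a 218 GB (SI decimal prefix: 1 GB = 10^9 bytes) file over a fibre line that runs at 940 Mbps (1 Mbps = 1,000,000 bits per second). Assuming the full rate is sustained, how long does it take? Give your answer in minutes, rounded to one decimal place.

30.9 minutes

218 GB = 218,000,000,000 bytes = 1,744,000,000,000 bits
940 Mbps = 940,000,000 bits/s
time = 1,744,000,000,000 / 940,000,000 = 1,855.32 s
1,855.32 s / 60 = 30.9 minutes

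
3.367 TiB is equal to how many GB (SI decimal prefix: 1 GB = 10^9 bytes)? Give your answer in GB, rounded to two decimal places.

3,702.06 GB

3.367 TiB × 1,099,511,627,776 bytes/TiB = 3,702,055,650,721.792 bytes
1 GB = 1,000,000,000 bytes
3,702,055,650,721.792 / 1,000,000,000 = 3,702.06 GB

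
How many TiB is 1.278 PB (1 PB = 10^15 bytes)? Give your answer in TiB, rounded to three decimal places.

1,162.334 TiB

1.278 PB = 1.278 × 10^15 bytes = 1,278,000,000,000,000 bytes
1 TiB = 2^40 bytes = 1,099,511,627,776 bytes
1,278,000,000,000,000 / 1,099,511,627,776 = 1,162.334 TiB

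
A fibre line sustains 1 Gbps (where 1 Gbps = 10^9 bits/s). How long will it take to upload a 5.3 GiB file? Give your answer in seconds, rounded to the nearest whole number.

5.3 GiB = 5,690,831,667.2 bytes = 45,526,653,337.6 bits
1 Gbps = 1,000,000,000 bits/s
time = 45,526,653,337.6 / 1,000,000,000 = 46 s

46 seconds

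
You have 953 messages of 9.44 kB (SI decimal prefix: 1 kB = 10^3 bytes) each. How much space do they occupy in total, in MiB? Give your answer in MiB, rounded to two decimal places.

Total = 953 × 9.44 kB = 8996.32 kB
= 8996.32 × 1,000 bytes = 8,996,320 bytes
1 MiB = 1,048,576 bytes
8,996,320 / 1,048,576 = 8.58 MiB

8.58 MiB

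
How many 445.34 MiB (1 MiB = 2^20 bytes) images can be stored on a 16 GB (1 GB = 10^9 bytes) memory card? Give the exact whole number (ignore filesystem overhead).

Capacity: 16 GB = 16,000,000,000 bytes
Per item: 445.34 MiB = 466,972,835.84 bytes
⌊16,000,000,000 / 466,972,835.84⌋ = 34

34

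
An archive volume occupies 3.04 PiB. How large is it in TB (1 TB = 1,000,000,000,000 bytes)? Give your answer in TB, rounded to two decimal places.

3.04 PiB × 1,125,899,906,842,624 bytes/PiB = 3,422,735,716,801,576.96 bytes
1 TB = 1,000,000,000,000 bytes
3,422,735,716,801,576.96 / 1,000,000,000,000 = 3,422.74 TB

3,422.74 TB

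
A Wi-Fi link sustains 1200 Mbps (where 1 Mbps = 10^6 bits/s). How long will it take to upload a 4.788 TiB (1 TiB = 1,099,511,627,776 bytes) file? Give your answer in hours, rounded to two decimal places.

9.75 hours

4.788 TiB = 5,264,461,673,791.488 bytes = 42,115,693,390,331.904 bits
1200 Mbps = 1,200,000,000 bits/s
time = 42,115,693,390,331.904 / 1,200,000,000 = 35,096.4112 s
35,096.4112 s / 3600 = 9.75 hours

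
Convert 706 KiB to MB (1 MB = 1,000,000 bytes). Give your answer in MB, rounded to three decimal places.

706 KiB × 1,024 bytes/KiB = 722,944 bytes
1 MB = 1,000,000 bytes
722,944 / 1,000,000 = 0.723 MB

0.723 MB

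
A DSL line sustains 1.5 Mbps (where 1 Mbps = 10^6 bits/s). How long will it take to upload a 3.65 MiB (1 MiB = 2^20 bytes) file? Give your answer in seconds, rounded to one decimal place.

20.4 seconds

3.65 MiB = 3,827,302.4 bytes = 30,618,419.2 bits
1.5 Mbps = 1,500,000 bits/s
time = 30,618,419.2 / 1,500,000 = 20.4 s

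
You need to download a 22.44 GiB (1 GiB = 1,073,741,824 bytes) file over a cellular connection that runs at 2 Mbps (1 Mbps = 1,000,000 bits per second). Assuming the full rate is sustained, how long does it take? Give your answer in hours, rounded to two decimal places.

22.44 GiB = 24,094,766,530.56 bytes = 192,758,132,244.48 bits
2 Mbps = 2,000,000 bits/s
time = 192,758,132,244.48 / 2,000,000 = 96,379.0661 s
96,379.0661 s / 3600 = 26.77 hours

26.77 hours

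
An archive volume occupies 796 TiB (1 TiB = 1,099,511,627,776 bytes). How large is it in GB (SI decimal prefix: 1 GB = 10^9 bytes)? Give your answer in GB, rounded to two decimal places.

875,211.26 GB

796 TiB = 796 × 2^40 bytes = 875,211,255,709,696 bytes
1 GB = 10^9 bytes = 1,000,000,000 bytes
875,211,255,709,696 / 1,000,000,000 = 875,211.26 GB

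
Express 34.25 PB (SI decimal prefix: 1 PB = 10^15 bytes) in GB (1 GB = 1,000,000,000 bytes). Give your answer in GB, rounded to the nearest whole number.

34.25 PB = 34.25 × 10^15 bytes = 34,250,000,000,000,000 bytes
1 GB = 10^9 bytes = 1,000,000,000 bytes
34,250,000,000,000,000 / 1,000,000,000 = 34,250,000 GB

34,250,000 GB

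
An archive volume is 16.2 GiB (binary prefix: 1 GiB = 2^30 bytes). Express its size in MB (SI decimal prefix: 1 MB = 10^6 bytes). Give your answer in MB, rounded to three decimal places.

17,394.618 MB

16.2 GiB × 1,073,741,824 bytes/GiB = 17,394,617,548.8 bytes
1 MB = 1,000,000 bytes
17,394,617,548.8 / 1,000,000 = 17,394.618 MB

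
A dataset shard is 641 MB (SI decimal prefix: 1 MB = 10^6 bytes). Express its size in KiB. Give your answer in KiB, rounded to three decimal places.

625,976.563 KiB

641 MB × 1,000,000 bytes/MB = 641,000,000 bytes
1 KiB = 2^10 bytes = 1,024 bytes
641,000,000 / 1,024 = 625,976.563 KiB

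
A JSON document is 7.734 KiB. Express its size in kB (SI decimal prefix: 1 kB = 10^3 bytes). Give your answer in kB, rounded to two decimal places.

7.92 kB

7.734 KiB × 1,024 bytes/KiB = 7,919.616 bytes
1 kB = 10^3 bytes = 1,000 bytes
7,919.616 / 1,000 = 7.92 kB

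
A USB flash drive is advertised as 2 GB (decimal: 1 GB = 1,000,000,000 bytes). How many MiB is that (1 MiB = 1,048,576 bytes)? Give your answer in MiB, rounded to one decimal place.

2 GB × 1,000,000,000 bytes/GB = 2,000,000,000 bytes
1 MiB = 2^20 bytes = 1,048,576 bytes
2,000,000,000 / 1,048,576 = 1,907.3 MiB

1,907.3 MiB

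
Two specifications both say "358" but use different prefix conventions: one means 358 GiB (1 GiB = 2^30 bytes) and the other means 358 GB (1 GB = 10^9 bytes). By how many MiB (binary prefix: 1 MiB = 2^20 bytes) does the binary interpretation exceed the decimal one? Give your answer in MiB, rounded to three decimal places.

358 GiB = 358 × 1,073,741,824 = 384,399,572,992 bytes
358 GB = 358 × 1,000,000,000 = 358,000,000,000 bytes
difference = 26,399,572,992 bytes
26,399,572,992 / 1,048,576 = 25,176.595 MiB

25,176.595 MiB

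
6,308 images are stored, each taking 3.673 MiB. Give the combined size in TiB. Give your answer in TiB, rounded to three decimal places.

0.022 TiB

Total = 6,308 × 3.673 MiB = 23169.284 MiB
= 23169.284 × 1,048,576 bytes = 24,294,755,139.584 bytes
1 TiB = 1,099,511,627,776 bytes
24,294,755,139.584 / 1,099,511,627,776 = 0.022 TiB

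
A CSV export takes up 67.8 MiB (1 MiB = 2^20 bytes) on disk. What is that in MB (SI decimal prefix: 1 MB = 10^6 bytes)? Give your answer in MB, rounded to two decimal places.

71.09 MB

67.8 MiB × 1,048,576 bytes/MiB = 71,093,452.8 bytes
1 MB = 1,000,000 bytes
71,093,452.8 / 1,000,000 = 71.09 MB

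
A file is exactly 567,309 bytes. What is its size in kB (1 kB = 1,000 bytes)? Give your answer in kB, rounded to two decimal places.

567.31 kB

567,309 bytes given.
1 kB = 1,000 bytes
567,309 / 1,000 = 567.31 kB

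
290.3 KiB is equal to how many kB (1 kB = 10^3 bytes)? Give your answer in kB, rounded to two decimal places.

297.27 kB

290.3 KiB = 290.3 × 2^10 bytes = 297,267.2 bytes
1 kB = 1,000 bytes
297,267.2 / 1,000 = 297.27 kB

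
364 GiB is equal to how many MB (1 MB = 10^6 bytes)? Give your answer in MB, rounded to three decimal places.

364 GiB = 364 × 2^30 bytes = 390,842,023,936 bytes
1 MB = 10^6 bytes = 1,000,000 bytes
390,842,023,936 / 1,000,000 = 390,842.024 MB

390,842.024 MB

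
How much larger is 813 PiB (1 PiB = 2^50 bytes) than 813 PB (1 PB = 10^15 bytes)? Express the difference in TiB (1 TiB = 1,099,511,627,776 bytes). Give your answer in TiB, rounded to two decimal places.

93,092.81 TiB

813 PiB = 813 × 1,125,899,906,842,624 = 915,356,624,263,053,312 bytes
813 PB = 813 × 1,000,000,000,000,000 = 813,000,000,000,000,000 bytes
difference = 102,356,624,263,053,312 bytes
102,356,624,263,053,312 / 1,099,511,627,776 = 93,092.81 TiB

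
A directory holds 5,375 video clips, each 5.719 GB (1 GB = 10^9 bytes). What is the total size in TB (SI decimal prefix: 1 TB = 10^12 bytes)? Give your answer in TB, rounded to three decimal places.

30.740 TB

Total = 5,375 × 5.719 GB = 30739.625 GB
= 30739.625 × 1,000,000,000 bytes = 30,739,625,000,000 bytes
1 TB = 1,000,000,000,000 bytes
30,739,625,000,000 / 1,000,000,000,000 = 30.740 TB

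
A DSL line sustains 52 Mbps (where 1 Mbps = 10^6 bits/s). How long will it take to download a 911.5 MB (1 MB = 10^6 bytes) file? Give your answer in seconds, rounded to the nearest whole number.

140 seconds

911.5 MB = 911,500,000 bytes = 7,292,000,000 bits
52 Mbps = 52,000,000 bits/s
time = 7,292,000,000 / 52,000,000 = 140 s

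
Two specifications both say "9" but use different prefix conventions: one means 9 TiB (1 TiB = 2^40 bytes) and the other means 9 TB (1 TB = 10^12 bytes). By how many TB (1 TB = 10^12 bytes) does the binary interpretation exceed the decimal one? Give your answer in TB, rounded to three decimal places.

9 TiB = 9 × 1,099,511,627,776 = 9,895,604,649,984 bytes
9 TB = 9 × 1,000,000,000,000 = 9,000,000,000,000 bytes
difference = 895,604,649,984 bytes
895,604,649,984 / 1,000,000,000,000 = 0.896 TB

0.896 TB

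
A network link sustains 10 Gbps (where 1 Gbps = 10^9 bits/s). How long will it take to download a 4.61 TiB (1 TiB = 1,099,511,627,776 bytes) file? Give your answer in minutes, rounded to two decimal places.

4.61 TiB = 5,068,748,604,047.36 bytes = 40,549,988,832,378.88 bits
10 Gbps = 10,000,000,000 bits/s
time = 40,549,988,832,378.88 / 10,000,000,000 = 4,054.999 s
4,054.999 s / 60 = 67.58 minutes

67.58 minutes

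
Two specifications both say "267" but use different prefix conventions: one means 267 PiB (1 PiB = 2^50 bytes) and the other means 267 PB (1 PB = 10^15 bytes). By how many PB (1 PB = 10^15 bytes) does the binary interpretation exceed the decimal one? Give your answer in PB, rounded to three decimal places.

33.615 PB

267 PiB = 267 × 1,125,899,906,842,624 = 300,615,275,126,980,608 bytes
267 PB = 267 × 1,000,000,000,000,000 = 267,000,000,000,000,000 bytes
difference = 33,615,275,126,980,608 bytes
33,615,275,126,980,608 / 1,000,000,000,000,000 = 33.615 PB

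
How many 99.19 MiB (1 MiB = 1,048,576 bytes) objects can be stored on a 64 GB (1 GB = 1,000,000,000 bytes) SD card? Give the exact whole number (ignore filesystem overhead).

615

Capacity: 64 GB = 64,000,000,000 bytes
Per item: 99.19 MiB = 104,008,253.44 bytes
⌊64,000,000,000 / 104,008,253.44⌋ = 615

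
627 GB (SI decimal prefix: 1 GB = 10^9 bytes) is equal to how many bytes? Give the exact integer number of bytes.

627,000,000,000 bytes

627 × 1,000,000,000 = 627,000,000,000 bytes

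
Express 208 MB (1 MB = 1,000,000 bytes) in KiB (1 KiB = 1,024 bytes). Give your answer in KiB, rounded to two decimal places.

203,125.00 KiB

208 MB = 208 × 10^6 bytes = 208,000,000 bytes
1 KiB = 2^10 bytes = 1,024 bytes
208,000,000 / 1,024 = 203,125.00 KiB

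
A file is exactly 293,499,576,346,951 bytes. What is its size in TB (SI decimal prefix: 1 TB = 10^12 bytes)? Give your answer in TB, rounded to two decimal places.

293,499,576,346,951 bytes given.
1 TB = 1,000,000,000,000 bytes
293,499,576,346,951 / 1,000,000,000,000 = 293.50 TB

293.50 TB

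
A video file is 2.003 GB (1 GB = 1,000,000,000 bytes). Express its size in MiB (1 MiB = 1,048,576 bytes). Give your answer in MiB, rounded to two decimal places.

2.003 GB = 2.003 × 10^9 bytes = 2,003,000,000 bytes
1 MiB = 2^20 bytes = 1,048,576 bytes
2,003,000,000 / 1,048,576 = 1,910.21 MiB

1,910.21 MiB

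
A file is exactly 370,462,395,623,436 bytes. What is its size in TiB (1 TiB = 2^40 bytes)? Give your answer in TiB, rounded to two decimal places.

336.93 TiB

370,462,395,623,436 bytes given.
1 TiB = 1,099,511,627,776 bytes
370,462,395,623,436 / 1,099,511,627,776 = 336.93 TiB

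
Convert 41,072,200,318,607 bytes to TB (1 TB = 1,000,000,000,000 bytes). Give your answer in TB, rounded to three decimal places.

41.072 TB

41,072,200,318,607 bytes given.
1 TB = 1,000,000,000,000 bytes
41,072,200,318,607 / 1,000,000,000,000 = 41.072 TB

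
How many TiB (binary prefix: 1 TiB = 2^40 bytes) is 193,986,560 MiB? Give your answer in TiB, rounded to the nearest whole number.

185 TiB

193,986,560 MiB = 193,986,560 × 2^20 bytes = 203,409,651,138,560 bytes
1 TiB = 1,099,511,627,776 bytes
203,409,651,138,560 / 1,099,511,627,776 = 185 TiB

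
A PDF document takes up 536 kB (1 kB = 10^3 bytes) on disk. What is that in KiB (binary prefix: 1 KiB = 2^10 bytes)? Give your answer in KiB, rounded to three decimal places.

536 kB = 536 × 10^3 bytes = 536,000 bytes
1 KiB = 2^10 bytes = 1,024 bytes
536,000 / 1,024 = 523.438 KiB

523.438 KiB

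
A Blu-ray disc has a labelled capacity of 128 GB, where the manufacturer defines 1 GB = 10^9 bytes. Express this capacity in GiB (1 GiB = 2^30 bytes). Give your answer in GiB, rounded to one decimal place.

119.2 GiB

128 GB × 1,000,000,000 bytes/GB = 128,000,000,000 bytes
1 GiB = 1,073,741,824 bytes
128,000,000,000 / 1,073,741,824 = 119.2 GiB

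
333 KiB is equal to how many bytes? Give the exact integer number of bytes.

340,992 bytes

333 × 1,024 = 340,992 bytes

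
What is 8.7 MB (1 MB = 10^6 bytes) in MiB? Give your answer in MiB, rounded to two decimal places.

8.30 MiB

8.7 MB = 8.7 × 10^6 bytes = 8,700,000 bytes
1 MiB = 2^20 bytes = 1,048,576 bytes
8,700,000 / 1,048,576 = 8.30 MiB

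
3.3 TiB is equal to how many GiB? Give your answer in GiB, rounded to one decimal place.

3,379.2 GiB

3.3 TiB = 3.3 × 2^40 bytes = 3,628,388,371,660.8 bytes
1 GiB = 2^30 bytes = 1,073,741,824 bytes
3,628,388,371,660.8 / 1,073,741,824 = 3,379.2 GiB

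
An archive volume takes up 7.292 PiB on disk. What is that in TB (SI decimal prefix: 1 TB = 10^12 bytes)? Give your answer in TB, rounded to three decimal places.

8,210.062 TB

7.292 PiB = 7.292 × 2^50 bytes = 8,210,062,120,696,414.208 bytes
1 TB = 10^12 bytes = 1,000,000,000,000 bytes
8,210,062,120,696,414.208 / 1,000,000,000,000 = 8,210.062 TB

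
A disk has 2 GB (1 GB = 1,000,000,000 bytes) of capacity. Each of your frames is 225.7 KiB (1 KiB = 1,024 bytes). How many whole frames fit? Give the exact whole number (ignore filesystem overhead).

8,653

Capacity: 2 GB = 2,000,000,000 bytes
Per item: 225.7 KiB = 231,116.8 bytes
⌊2,000,000,000 / 231,116.8⌋ = 8,653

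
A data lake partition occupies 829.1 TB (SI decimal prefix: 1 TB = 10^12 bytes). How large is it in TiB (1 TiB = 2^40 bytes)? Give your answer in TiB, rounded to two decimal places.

754.06 TiB

829.1 TB = 829.1 × 10^12 bytes = 829,100,000,000,000 bytes
1 TiB = 1,099,511,627,776 bytes
829,100,000,000,000 / 1,099,511,627,776 = 754.06 TiB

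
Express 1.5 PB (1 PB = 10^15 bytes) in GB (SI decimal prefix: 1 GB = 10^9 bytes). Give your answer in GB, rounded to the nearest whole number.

1.5 PB = 1.5 × 10^15 bytes = 1,500,000,000,000,000 bytes
1 GB = 10^9 bytes = 1,000,000,000 bytes
1,500,000,000,000,000 / 1,000,000,000 = 1,500,000 GB

1,500,000 GB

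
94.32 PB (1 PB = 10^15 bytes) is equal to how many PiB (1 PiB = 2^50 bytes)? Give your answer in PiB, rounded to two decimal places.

83.77 PiB

94.32 PB × 1,000,000,000,000,000 bytes/PB = 94,320,000,000,000,000 bytes
1 PiB = 1,125,899,906,842,624 bytes
94,320,000,000,000,000 / 1,125,899,906,842,624 = 83.77 PiB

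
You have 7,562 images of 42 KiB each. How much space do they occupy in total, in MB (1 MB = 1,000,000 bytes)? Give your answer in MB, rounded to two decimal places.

Total = 7,562 × 42 KiB = 317,604 KiB
= 317,604 × 1,024 bytes = 325,226,496 bytes
1 MB = 1,000,000 bytes
325,226,496 / 1,000,000 = 325.23 MB

325.23 MB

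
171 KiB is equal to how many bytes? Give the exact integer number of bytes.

175,104 bytes

171 × 1,024 = 175,104 bytes  (1 KiB = 2^10 bytes)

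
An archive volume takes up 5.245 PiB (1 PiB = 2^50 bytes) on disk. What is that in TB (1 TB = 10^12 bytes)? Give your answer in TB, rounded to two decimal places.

5,905.35 TB

5.245 PiB × 1,125,899,906,842,624 bytes/PiB = 5,905,345,011,389,562.88 bytes
1 TB = 1,000,000,000,000 bytes
5,905,345,011,389,562.88 / 1,000,000,000,000 = 5,905.35 TB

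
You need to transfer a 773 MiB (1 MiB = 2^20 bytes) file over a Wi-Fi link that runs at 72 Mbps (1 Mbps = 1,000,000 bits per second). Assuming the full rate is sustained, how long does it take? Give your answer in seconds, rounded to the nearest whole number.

90 seconds

773 MiB = 810,549,248 bytes = 6,484,393,984 bits
72 Mbps = 72,000,000 bits/s
time = 6,484,393,984 / 72,000,000 = 90 s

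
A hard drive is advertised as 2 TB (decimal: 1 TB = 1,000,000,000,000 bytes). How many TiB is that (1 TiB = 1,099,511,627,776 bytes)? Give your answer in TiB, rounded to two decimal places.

2 TB × 1,000,000,000,000 bytes/TB = 2,000,000,000,000 bytes
1 TiB = 2^40 bytes = 1,099,511,627,776 bytes
2,000,000,000,000 / 1,099,511,627,776 = 1.82 TiB

1.82 TiB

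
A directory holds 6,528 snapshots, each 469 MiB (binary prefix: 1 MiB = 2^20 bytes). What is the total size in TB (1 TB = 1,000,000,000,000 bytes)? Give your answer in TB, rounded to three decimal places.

Total = 6,528 × 469 MiB = 3,061,632 MiB
= 3,061,632 × 1,048,576 bytes = 3,210,353,836,032 bytes
1 TB = 1,000,000,000,000 bytes
3,210,353,836,032 / 1,000,000,000,000 = 3.210 TB

3.210 TB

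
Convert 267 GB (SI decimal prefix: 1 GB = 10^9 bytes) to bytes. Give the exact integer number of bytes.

267,000,000,000 bytes

267 × 1,000,000,000 = 267,000,000,000 bytes  (1 GB = 10^9 bytes)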